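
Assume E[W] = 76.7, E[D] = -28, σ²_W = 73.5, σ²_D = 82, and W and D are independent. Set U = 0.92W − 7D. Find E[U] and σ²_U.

E[U] = 266.564, σ²_U = 4080.2104

E[U] = 0.92·E[W] + (-7)·E[D] = 0.92·76.7 + (-7)·(-28) = 266.564.
σ²_U = a²·σ²_W + b²·σ²_D + 2ab·Cov[W, D] with a = 0.92, b = -7.
Independence gives Cov[W, D] = 0.
= 0.92²·73.5 + (-7)²·82 + 2·0.92·(-7)·0
= 62.2104 + 4018 + 0 = 4080.2104.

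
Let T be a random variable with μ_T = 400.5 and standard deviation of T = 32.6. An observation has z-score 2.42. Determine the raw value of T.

T = μ_T + z·standard deviation of T = 400.5 + 2.42·32.6 = 479.392.

T = 479.392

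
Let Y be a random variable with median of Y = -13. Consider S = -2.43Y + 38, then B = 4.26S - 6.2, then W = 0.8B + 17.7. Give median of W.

median of S = (-2.43)·(-13) + 38 = 69.59.
median of B = 4.26·69.59 + (-6.2) = 290.2534.
median of W = 0.8·290.2534 + 17.7 = 249.90272.

median of W = 249.90272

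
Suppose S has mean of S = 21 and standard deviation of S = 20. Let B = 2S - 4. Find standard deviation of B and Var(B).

standard deviation of B = 40, Var(B) = 1600

B = 2S - 4 is linear with a = 2, b = -4.
standard deviation of B = |a|·standard deviation of S = |2|·20 = 40.
Var(S) = 20² = 400.
Var(B) = a²·Var(S) = 2²·400 = 1600 (the additive constant -4 does not affect variance).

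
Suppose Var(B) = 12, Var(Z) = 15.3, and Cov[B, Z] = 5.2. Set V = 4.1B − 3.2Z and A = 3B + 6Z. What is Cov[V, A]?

Cov[V, A] = -68.16

By bilinearity, Cov[V, A] = ac·Var(B) + bd·Var(Z) + (ad+bc)·Cov[B, Z], with a=4.1, b=-3.2, c=3, d=6.
ac·Var(B) = 4.1·3·12 = 147.6
bd·Var(Z) = (-3.2)·6·15.3 = -293.76
(ad+bc)·Cov[B, Z] = (15)·5.2 = 78
Cov[V, A] = 147.6 + (-293.76) + 78 = -68.16.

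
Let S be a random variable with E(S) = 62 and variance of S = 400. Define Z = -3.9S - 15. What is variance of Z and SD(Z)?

Z = -3.9S - 15 is linear with a = -3.9, b = -15.
variance of Z = a²·variance of S = (-3.9)²·400 = 6084 (the additive constant -15 does not affect variance).
SD(S) = √400 = 20.
SD(Z) = |a|·SD(S) = |-3.9|·20 = 78.

variance of Z = 6084, SD(Z) = 78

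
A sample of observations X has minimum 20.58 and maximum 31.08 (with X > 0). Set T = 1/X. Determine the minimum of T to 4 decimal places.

min(T) = 0.0322

1/X is decreasing on this domain, so min(T) comes from max(X) = 31.08: min(T) = 1/(31.08) ≈ 0.0322.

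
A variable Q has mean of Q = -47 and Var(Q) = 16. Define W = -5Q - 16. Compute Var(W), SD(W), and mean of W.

Var(W) = 400, SD(W) = 20, mean of W = 219

W = -5Q - 16 is linear with a = -5, b = -16.
Var(W) = a²·Var(Q) = (-5)²·16 = 400 (the additive constant -16 does not affect variance).
SD(Q) = √16 = 4.
SD(W) = |a|·SD(Q) = |-5|·4 = 20.
mean of W = a·mean of Q + b = (-5)·(-47) + (-16) = 219.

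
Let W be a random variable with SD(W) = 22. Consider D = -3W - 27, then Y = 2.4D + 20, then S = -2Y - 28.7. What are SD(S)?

SD(S) = 316.8

SD(D) = |-3|·22 = 66.
SD(Y) = |2.4|·66 = 158.4.
SD(S) = |-2|·158.4 = 316.8.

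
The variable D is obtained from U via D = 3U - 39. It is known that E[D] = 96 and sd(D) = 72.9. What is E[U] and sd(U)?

E[U] = 45, sd(U) = 24.3

From D = 3U - 39: E[D] = a·E[U] + b, so E[U] = (E[D] − b)/a = (96 − (-39))/3 = 45.
sd(D) = |a|·sd(U), so sd(U) = 72.9/|3| = 24.3.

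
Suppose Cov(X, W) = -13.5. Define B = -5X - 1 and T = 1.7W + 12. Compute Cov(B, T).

Cov(B, T) = 114.75

Cov(B, T) = a·c·Cov(X, W) = (-5)·1.7·(-13.5) = 114.75. Additive constants drop out.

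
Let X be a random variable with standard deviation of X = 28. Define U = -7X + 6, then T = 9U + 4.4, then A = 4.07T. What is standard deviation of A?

standard deviation of A = 7179.48

standard deviation of U = |-7|·28 = 196.
standard deviation of T = |9|·196 = 1764.
standard deviation of A = |4.07|·1764 = 7179.48.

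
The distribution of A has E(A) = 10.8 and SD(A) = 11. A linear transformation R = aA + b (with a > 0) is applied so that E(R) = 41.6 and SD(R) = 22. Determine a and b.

SD(R) = a·SD(A) (a > 0), so a = 22/11 = 2.
E(R) = a·E(A) + b, so b = 41.6 − 2·10.8 = 20.

a = 2, b = 20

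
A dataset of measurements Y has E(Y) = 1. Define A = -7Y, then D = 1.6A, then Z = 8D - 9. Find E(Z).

E(Z) = -98.6

E(A) = (-7)·1 = -7.
E(D) = 1.6·(-7) = -11.2.
E(Z) = 8·(-11.2) + (-9) = -98.6.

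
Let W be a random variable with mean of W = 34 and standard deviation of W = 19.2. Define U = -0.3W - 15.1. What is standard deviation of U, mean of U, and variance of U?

standard deviation of U = 5.76, mean of U = -25.3, variance of U = 33.1776

U = -0.3W - 15.1 is linear with a = -0.3, b = -15.1.
standard deviation of U = |a|·standard deviation of W = |-0.3|·19.2 = 5.76.
mean of U = a·mean of W + b = (-0.3)·34 + (-15.1) = -25.3.
variance of W = 19.2² = 368.64.
variance of U = a²·variance of W = (-0.3)²·368.64 = 33.1776 (the additive constant -15.1 does not affect variance).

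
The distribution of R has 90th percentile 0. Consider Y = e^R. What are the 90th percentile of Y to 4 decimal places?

e^R is increasing, so P_{90}(Y) = g(P_{90}(R)) = 1.

90th percentile of Y = 1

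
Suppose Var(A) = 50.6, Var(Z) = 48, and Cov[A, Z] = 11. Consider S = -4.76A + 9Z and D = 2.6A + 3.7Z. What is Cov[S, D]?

Cov[S, D] = 1035.8424

By bilinearity, Cov[S, D] = ac·Var(A) + bd·Var(Z) + (ad+bc)·Cov[A, Z], with a=-4.76, b=9, c=2.6, d=3.7.
ac·Var(A) = (-4.76)·2.6·50.6 = -626.2256
bd·Var(Z) = 9·3.7·48 = 1598.4
(ad+bc)·Cov[A, Z] = (5.788)·11 = 63.668
Cov[S, D] = -626.2256 + 1598.4 + 63.668 = 1035.8424.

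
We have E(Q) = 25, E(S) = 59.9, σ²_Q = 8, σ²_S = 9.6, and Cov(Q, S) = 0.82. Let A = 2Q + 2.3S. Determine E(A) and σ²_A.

E(A) = 2·E(Q) + 2.3·E(S) = 2·25 + 2.3·59.9 = 187.77.
σ²_A = a²·σ²_Q + b²·σ²_S + 2ab·Cov(Q, S) with a = 2, b = 2.3.
= 2²·8 + 2.3²·9.6 + 2·2·2.3·0.82
= 32 + 50.784 + 7.544 = 90.328.

E(A) = 187.77, σ²_A = 90.328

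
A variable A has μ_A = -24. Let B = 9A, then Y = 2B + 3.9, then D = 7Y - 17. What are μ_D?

μ_D = -3013.7

μ_B = 9·(-24) = -216.
μ_Y = 2·(-216) + 3.9 = -428.1.
μ_D = 7·(-428.1) + (-17) = -3013.7.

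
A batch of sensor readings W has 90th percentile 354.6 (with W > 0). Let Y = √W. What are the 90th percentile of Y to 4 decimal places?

√W is increasing, so P_{90}(Y) = g(P_{90}(W)) ≈ 18.8308.

90th percentile of Y = 18.8308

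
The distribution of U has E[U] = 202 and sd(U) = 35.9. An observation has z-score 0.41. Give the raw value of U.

U = 216.719

U = E[U] + z·sd(U) = 202 + 0.41·35.9 = 216.719.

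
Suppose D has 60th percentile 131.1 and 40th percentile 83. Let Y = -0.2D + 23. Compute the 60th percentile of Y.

60th percentile of Y = 6.4

Since a = -0.2 < 0 the transformation is decreasing, reversing order: the 60th percentile of Y corresponds to the 40th percentile of D.
So P_{60}(Y) = a·P_{40}(D) + b = (-0.2)·83 + 23 = 6.4.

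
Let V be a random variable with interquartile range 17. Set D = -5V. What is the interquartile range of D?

IQR(D) = 85

Under D = aV + b, IQR(D) = |a|·IQR(V) = |-5|·17 = 85 (shifts cancel; spread scales by |a|).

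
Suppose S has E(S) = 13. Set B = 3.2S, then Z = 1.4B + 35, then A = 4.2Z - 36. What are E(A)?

E(A) = 355.608

E(B) = 3.2·13 = 41.6.
E(Z) = 1.4·41.6 + 35 = 93.24.
E(A) = 4.2·93.24 + (-36) = 355.608.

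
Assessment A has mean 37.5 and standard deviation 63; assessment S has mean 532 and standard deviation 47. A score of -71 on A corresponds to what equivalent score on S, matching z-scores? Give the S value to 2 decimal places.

z = (-71 − 37.5)/63 ≈ -1.7222.
S = 532 + z·47 = 532 + (-71 − 37.5)·47/63 ≈ 451.06.

S = 451.06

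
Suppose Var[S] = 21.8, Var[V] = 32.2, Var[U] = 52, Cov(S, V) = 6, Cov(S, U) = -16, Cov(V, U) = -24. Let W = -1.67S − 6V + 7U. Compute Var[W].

Var[W] = a²·Var[S] + b²·Var[V] + c²·Var[U] + 2ab·Cov(S, V) + 2ac·Cov(S, U) + 2bc·Cov(V, U), with a = -1.67, b = -6, c = 7.
= 60.79802 + 1159.2 + 2548 + 120.24 + 374.08 + 2016
= 6278.31802.

Var[W] = 6278.31802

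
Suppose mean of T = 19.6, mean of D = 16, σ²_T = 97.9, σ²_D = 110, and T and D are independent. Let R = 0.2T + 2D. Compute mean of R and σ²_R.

mean of R = 0.2·mean of T + 2·mean of D = 0.2·19.6 + 2·16 = 35.92.
σ²_R = a²·σ²_T + b²·σ²_D + 2ab·Cov[T, D] with a = 0.2, b = 2.
Independence gives Cov[T, D] = 0.
= 0.2²·97.9 + 2²·110 + 2·0.2·2·0
= 3.916 + 440 + 0 = 443.916.

mean of R = 35.92, σ²_R = 443.916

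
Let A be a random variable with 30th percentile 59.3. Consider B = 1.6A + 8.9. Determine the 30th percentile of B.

30th percentile of B = 103.78

Since a = 1.6 > 0 the transformation is increasing, so the 30th percentile of B = a·(P_{30} of A) + b = 1.6·59.3 + 8.9 = 103.78.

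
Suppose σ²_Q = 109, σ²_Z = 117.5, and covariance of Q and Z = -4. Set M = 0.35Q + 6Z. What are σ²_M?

σ²_M = a²·σ²_Q + b²·σ²_Z + 2ab·covariance of Q and Z with a = 0.35, b = 6.
= 0.35²·109 + 6²·117.5 + 2·0.35·6·(-4)
= 13.3525 + 4230 + (-16.8) = 4226.5525.

σ²_M = 4226.5525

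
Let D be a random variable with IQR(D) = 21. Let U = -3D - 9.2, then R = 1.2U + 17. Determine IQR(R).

IQR(U) = |-3|·21 = 63.
IQR(R) = |1.2|·63 = 75.6.

IQR(R) = 75.6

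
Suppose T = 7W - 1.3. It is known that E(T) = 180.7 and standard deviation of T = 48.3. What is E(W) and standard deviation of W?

E(W) = 26, standard deviation of W = 6.9

From T = 7W - 1.3: E(T) = a·E(W) + b, so E(W) = (E(T) − b)/a = (180.7 − (-1.3))/7 = 26.
standard deviation of T = |a|·standard deviation of W, so standard deviation of W = 48.3/|7| = 6.9.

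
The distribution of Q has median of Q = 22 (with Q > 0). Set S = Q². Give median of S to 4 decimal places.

median of S = 484

Q² is monotone on this domain, so median of S = square(22) = 484.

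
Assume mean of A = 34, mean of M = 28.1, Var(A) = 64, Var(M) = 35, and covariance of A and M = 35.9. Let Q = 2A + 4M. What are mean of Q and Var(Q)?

mean of Q = 180.4, Var(Q) = 1390.4

mean of Q = 2·mean of A + 4·mean of M = 2·34 + 4·28.1 = 180.4.
Var(Q) = a²·Var(A) + b²·Var(M) + 2ab·covariance of A and M with a = 2, b = 4.
= 2²·64 + 4²·35 + 2·2·4·35.9
= 256 + 560 + 574.4 = 1390.4.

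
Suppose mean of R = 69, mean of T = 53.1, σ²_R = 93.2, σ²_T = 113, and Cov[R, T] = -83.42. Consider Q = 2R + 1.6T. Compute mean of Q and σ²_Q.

mean of Q = 222.96, σ²_Q = 128.192

mean of Q = 2·mean of R + 1.6·mean of T = 2·69 + 1.6·53.1 = 222.96.
σ²_Q = a²·σ²_R + b²·σ²_T + 2ab·Cov[R, T] with a = 2, b = 1.6.
= 2²·93.2 + 1.6²·113 + 2·2·1.6·(-83.42)
= 372.8 + 289.28 + (-533.888) = 128.192.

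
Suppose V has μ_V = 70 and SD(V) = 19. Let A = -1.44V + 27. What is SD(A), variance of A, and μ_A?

A = -1.44V + 27 is linear with a = -1.44, b = 27.
SD(A) = |a|·SD(V) = |-1.44|·19 = 27.36.
variance of V = 19² = 361.
variance of A = a²·variance of V = (-1.44)²·361 = 748.5696 (the additive constant 27 does not affect variance).
μ_A = a·μ_V + b = (-1.44)·70 + 27 = -73.8.

SD(A) = 27.36, variance of A = 748.5696, μ_A = -73.8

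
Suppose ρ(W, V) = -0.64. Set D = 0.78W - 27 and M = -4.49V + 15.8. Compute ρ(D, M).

ρ(D, M) = 0.64

Linear rescalings preserve |correlation|; the slopes 0.78 and -4.49 have opposite signs, so the correlation flips sign: ρ(D, M) = −ρ(W, V) = 0.64.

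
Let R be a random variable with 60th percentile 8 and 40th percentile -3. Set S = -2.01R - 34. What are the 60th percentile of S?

60th percentile of S = -27.97

Since a = -2.01 < 0 the transformation is decreasing, reversing order: the 60th percentile of S corresponds to the 40th percentile of R.
So P_{60}(S) = a·P_{40}(R) + b = (-2.01)·(-3) + (-34) = -27.97.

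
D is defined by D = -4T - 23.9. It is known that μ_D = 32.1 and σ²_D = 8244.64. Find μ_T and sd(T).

μ_T = -14, sd(T) = 22.7

From D = -4T - 23.9: μ_D = a·μ_T + b, so μ_T = (μ_D − b)/a = (32.1 − (-23.9))/(-4) = -14.
sd(D) = √8244.64 = 90.8.
sd(D) = |a|·sd(T), so sd(T) = 90.8/|-4| = 22.7.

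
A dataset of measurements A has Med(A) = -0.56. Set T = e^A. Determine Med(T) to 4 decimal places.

Med(T) = 0.5712

e^A is monotone on this domain, so Med(T) = exp(-0.56) ≈ 0.5712.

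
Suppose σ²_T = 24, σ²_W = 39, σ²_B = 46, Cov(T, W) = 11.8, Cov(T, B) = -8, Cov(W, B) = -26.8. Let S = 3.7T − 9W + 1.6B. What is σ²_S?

σ²_S = 3496.56

σ²_S = a²·σ²_T + b²·σ²_W + c²·σ²_B + 2ab·Cov(T, W) + 2ac·Cov(T, B) + 2bc·Cov(W, B), with a = 3.7, b = -9, c = 1.6.
= 328.56 + 3159 + 117.76 + (-785.88) + (-94.72) + 771.84
= 3496.56.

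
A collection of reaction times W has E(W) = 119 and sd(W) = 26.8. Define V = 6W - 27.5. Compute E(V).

V = 6W - 27.5 is linear with a = 6, b = -27.5.
E(V) = a·E(W) + b = 6·119 + (-27.5) = 686.5.

E(V) = 686.5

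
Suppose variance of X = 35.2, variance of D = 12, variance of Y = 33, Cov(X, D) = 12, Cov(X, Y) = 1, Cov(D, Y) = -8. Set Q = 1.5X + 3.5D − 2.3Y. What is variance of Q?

variance of Q = a²·variance of X + b²·variance of D + c²·variance of Y + 2ab·Cov(X, D) + 2ac·Cov(X, Y) + 2bc·Cov(D, Y), with a = 1.5, b = 3.5, c = -2.3.
= 79.2 + 147 + 174.57 + 126 + (-6.9) + 128.8
= 648.67.

variance of Q = 648.67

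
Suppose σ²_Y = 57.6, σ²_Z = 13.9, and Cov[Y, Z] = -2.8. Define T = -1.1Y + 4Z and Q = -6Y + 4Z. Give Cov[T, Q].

By bilinearity, Cov[T, Q] = ac·σ²_Y + bd·σ²_Z + (ad+bc)·Cov[Y, Z], with a=-1.1, b=4, c=-6, d=4.
ac·σ²_Y = (-1.1)·(-6)·57.6 = 380.16
bd·σ²_Z = 4·4·13.9 = 222.4
(ad+bc)·Cov[Y, Z] = (-28.4)·(-2.8) = 79.52
Cov[T, Q] = 380.16 + 222.4 + 79.52 = 682.08.

Cov[T, Q] = 682.08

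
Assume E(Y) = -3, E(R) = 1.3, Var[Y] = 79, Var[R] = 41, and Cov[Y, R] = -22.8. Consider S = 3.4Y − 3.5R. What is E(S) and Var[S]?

E(S) = 3.4·E(Y) + (-3.5)·E(R) = 3.4·(-3) + (-3.5)·1.3 = -14.75.
Var[S] = a²·Var[Y] + b²·Var[R] + 2ab·Cov[Y, R] with a = 3.4, b = -3.5.
= 3.4²·79 + (-3.5)²·41 + 2·3.4·(-3.5)·(-22.8)
= 913.24 + 502.25 + 542.64 = 1958.13.

E(S) = -14.75, Var[S] = 1958.13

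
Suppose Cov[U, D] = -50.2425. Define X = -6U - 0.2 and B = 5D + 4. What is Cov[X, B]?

Cov[X, B] = 1507.275

Cov[X, B] = a·c·Cov[U, D] = (-6)·5·(-50.2425) = 1507.275. Additive constants drop out.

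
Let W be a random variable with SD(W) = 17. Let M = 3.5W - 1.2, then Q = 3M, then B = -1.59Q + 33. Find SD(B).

SD(B) = 283.815

SD(M) = |3.5|·17 = 59.5.
SD(Q) = |3|·59.5 = 178.5.
SD(B) = |-1.59|·178.5 = 283.815.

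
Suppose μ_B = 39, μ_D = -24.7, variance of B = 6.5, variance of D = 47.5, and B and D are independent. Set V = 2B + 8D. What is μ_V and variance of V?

μ_V = -119.6, variance of V = 3066

μ_V = 2·μ_B + 8·μ_D = 2·39 + 8·(-24.7) = -119.6.
variance of V = a²·variance of B + b²·variance of D + 2ab·Cov[B, D] with a = 2, b = 8.
Independence gives Cov[B, D] = 0.
= 2²·6.5 + 8²·47.5 + 2·2·8·0
= 26 + 3040 + 0 = 3066.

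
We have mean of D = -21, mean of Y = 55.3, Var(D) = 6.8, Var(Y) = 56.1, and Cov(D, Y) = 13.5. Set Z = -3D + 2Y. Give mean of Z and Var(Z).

mean of Z = (-3)·mean of D + 2·mean of Y = (-3)·(-21) + 2·55.3 = 173.6.
Var(Z) = a²·Var(D) + b²·Var(Y) + 2ab·Cov(D, Y) with a = -3, b = 2.
= (-3)²·6.8 + 2²·56.1 + 2·(-3)·2·13.5
= 61.2 + 224.4 + (-162) = 123.6.

mean of Z = 173.6, Var(Z) = 123.6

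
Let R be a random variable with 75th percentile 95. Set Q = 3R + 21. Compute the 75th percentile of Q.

75th percentile of Q = 306

Since a = 3 > 0 the transformation is increasing, so the 75th percentile of Q = a·(P_{75} of R) + b = 3·95 + 21 = 306.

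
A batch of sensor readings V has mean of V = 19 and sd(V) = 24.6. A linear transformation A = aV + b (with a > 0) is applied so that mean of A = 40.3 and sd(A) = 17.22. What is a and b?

sd(A) = a·sd(V) (a > 0), so a = 17.22/24.6 = 0.7.
mean of A = a·mean of V + b, so b = 40.3 − 0.7·19 = 27.

a = 0.7, b = 27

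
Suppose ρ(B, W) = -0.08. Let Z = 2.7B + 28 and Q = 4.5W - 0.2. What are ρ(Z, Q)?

ρ(Z, Q) = -0.08

Linear rescalings preserve correlation up to sign; here the slopes 2.7 and 4.5 have the same sign, so ρ(Z, Q) = ρ(B, W) = -0.08.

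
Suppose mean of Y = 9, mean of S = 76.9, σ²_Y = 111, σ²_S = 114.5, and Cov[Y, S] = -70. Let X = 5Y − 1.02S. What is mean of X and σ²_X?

mean of X = -33.438, σ²_X = 3608.1258

mean of X = 5·mean of Y + (-1.02)·mean of S = 5·9 + (-1.02)·76.9 = -33.438.
σ²_X = a²·σ²_Y + b²·σ²_S + 2ab·Cov[Y, S] with a = 5, b = -1.02.
= 5²·111 + (-1.02)²·114.5 + 2·5·(-1.02)·(-70)
= 2775 + 119.1258 + 714 = 3608.1258.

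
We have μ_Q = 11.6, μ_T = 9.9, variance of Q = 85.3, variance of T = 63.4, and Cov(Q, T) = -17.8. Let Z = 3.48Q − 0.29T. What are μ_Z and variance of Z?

μ_Z = 37.497, variance of Z = 1074.27658

μ_Z = 3.48·μ_Q + (-0.29)·μ_T = 3.48·11.6 + (-0.29)·9.9 = 37.497.
variance of Z = a²·variance of Q + b²·variance of T + 2ab·Cov(Q, T) with a = 3.48, b = -0.29.
= 3.48²·85.3 + (-0.29)²·63.4 + 2·3.48·(-0.29)·(-17.8)
= 1033.01712 + 5.33194 + 35.92752 = 1074.27658.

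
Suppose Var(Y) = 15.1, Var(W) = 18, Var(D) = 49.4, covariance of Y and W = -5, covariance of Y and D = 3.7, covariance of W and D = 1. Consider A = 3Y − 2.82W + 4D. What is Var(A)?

Var(A) = a²·Var(Y) + b²·Var(W) + c²·Var(D) + 2ab·covariance of Y and W + 2ac·covariance of Y and D + 2bc·covariance of W and D, with a = 3, b = -2.82, c = 4.
= 135.9 + 143.1432 + 790.4 + 84.6 + 88.8 + (-22.56)
= 1220.2832.

Var(A) = 1220.2832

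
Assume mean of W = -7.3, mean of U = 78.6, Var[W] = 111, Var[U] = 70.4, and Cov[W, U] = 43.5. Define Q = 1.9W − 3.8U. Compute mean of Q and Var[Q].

mean of Q = -312.55, Var[Q] = 789.146

mean of Q = 1.9·mean of W + (-3.8)·mean of U = 1.9·(-7.3) + (-3.8)·78.6 = -312.55.
Var[Q] = a²·Var[W] + b²·Var[U] + 2ab·Cov[W, U] with a = 1.9, b = -3.8.
= 1.9²·111 + (-3.8)²·70.4 + 2·1.9·(-3.8)·43.5
= 400.71 + 1016.576 + (-628.14) = 789.146.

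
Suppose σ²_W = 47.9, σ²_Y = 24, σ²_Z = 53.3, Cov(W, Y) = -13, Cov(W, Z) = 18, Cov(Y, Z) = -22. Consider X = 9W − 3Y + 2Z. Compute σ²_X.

σ²_X = 5923.1

σ²_X = a²·σ²_W + b²·σ²_Y + c²·σ²_Z + 2ab·Cov(W, Y) + 2ac·Cov(W, Z) + 2bc·Cov(Y, Z), with a = 9, b = -3, c = 2.
= 3879.9 + 216 + 213.2 + 702 + 648 + 264
= 5923.1.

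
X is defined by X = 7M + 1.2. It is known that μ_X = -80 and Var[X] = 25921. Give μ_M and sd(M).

μ_M = -11.6, sd(M) = 23

From X = 7M + 1.2: μ_X = a·μ_M + b, so μ_M = (μ_X − b)/a = (-80 − 1.2)/7 = -11.6.
sd(X) = √25921 = 161.
sd(X) = |a|·sd(M), so sd(M) = 161/|7| = 23.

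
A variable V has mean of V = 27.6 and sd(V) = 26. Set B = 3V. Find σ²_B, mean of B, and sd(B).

B = 3V is linear with a = 3, b = 0.
σ²_V = 26² = 676.
σ²_B = a²·σ²_V = 3²·676 = 6084.
mean of B = a·mean of V + b = 3·27.6 = 82.8.
sd(B) = |a|·sd(V) = |3|·26 = 78.

σ²_B = 6084, mean of B = 82.8, sd(B) = 78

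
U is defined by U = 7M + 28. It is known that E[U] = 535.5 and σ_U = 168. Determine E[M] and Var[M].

E[M] = 72.5, Var[M] = 576

From U = 7M + 28: E[U] = a·E[M] + b, so E[M] = (E[U] − b)/a = (535.5 − 28)/7 = 72.5.
Var[U] = 168² = 28224.
Var[U] = a²·Var[M], so Var[M] = 28224/7² = 576.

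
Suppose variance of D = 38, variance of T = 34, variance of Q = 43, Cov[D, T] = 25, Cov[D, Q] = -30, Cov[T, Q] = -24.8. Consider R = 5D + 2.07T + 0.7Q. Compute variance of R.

variance of R = 1352.3862

variance of R = a²·variance of D + b²·variance of T + c²·variance of Q + 2ab·Cov[D, T] + 2ac·Cov[D, Q] + 2bc·Cov[T, Q], with a = 5, b = 2.07, c = 0.7.
= 950 + 145.6866 + 21.07 + 517.5 + (-210) + (-71.8704)
= 1352.3862.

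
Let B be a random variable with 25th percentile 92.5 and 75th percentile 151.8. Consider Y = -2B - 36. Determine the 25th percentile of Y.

Since a = -2 < 0 the transformation is decreasing, reversing order: the 25th percentile of Y corresponds to the 75th percentile of B.
So P_{25}(Y) = a·P_{75}(B) + b = (-2)·151.8 + (-36) = -339.6.

25th percentile of Y = -339.6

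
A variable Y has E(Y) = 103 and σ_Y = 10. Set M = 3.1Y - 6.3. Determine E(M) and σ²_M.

E(M) = 313, σ²_M = 961

M = 3.1Y - 6.3 is linear with a = 3.1, b = -6.3.
E(M) = a·E(Y) + b = 3.1·103 + (-6.3) = 313.
σ²_Y = 10² = 100.
σ²_M = a²·σ²_Y = 3.1²·100 = 961 (the additive constant -6.3 does not affect variance).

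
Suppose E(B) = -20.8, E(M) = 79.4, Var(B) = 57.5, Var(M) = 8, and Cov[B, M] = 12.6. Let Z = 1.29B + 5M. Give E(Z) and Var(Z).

E(Z) = 1.29·E(B) + 5·E(M) = 1.29·(-20.8) + 5·79.4 = 370.168.
Var(Z) = a²·Var(B) + b²·Var(M) + 2ab·Cov[B, M] with a = 1.29, b = 5.
= 1.29²·57.5 + 5²·8 + 2·1.29·5·12.6
= 95.68575 + 200 + 162.54 = 458.22575.

E(Z) = 370.168, Var(Z) = 458.22575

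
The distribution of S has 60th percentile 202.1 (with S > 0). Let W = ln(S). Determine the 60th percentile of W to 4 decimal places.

60th percentile of W = 5.3088

ln(S) is increasing, so P_{60}(W) = g(P_{60}(S)) ≈ 5.3088.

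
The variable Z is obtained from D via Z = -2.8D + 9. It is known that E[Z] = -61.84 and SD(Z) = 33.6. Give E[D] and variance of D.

E[D] = 25.3, variance of D = 144

From Z = -2.8D + 9: E[Z] = a·E[D] + b, so E[D] = (E[Z] − b)/a = (-61.84 − 9)/(-2.8) = 25.3.
variance of Z = 33.6² = 1128.96.
variance of Z = a²·variance of D, so variance of D = 1128.96/(-2.8)² = 144.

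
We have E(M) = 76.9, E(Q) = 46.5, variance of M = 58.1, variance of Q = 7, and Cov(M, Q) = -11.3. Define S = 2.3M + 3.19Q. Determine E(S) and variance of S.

E(S) = 325.205, variance of S = 212.7655

E(S) = 2.3·E(M) + 3.19·E(Q) = 2.3·76.9 + 3.19·46.5 = 325.205.
variance of S = a²·variance of M + b²·variance of Q + 2ab·Cov(M, Q) with a = 2.3, b = 3.19.
= 2.3²·58.1 + 3.19²·7 + 2·2.3·3.19·(-11.3)
= 307.349 + 71.2327 + (-165.8162) = 212.7655.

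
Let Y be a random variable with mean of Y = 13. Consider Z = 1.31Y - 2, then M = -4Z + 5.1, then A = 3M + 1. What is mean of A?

mean of A = -164.06

mean of Z = 1.31·13 + (-2) = 15.03.
mean of M = (-4)·15.03 + 5.1 = -55.02.
mean of A = 3·(-55.02) + 1 = -164.06.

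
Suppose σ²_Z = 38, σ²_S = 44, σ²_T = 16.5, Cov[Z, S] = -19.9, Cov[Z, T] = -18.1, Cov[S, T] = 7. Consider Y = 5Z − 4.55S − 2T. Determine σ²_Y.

σ²_Y = a²·σ²_Z + b²·σ²_S + c²·σ²_T + 2ab·Cov[Z, S] + 2ac·Cov[Z, T] + 2bc·Cov[S, T], with a = 5, b = -4.55, c = -2.
= 950 + 910.91 + 66 + 905.45 + 362 + 127.4
= 3321.76.

σ²_Y = 3321.76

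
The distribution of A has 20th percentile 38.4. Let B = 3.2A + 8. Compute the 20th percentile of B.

Since a = 3.2 > 0 the transformation is increasing, so the 20th percentile of B = a·(P_{20} of A) + b = 3.2·38.4 + 8 = 130.88.

20th percentile of B = 130.88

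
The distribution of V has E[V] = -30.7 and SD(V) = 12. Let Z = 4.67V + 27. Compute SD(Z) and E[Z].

Z = 4.67V + 27 is linear with a = 4.67, b = 27.
SD(Z) = |a|·SD(V) = |4.67|·12 = 56.04.
E[Z] = a·E[V] + b = 4.67·(-30.7) + 27 = -116.369.

SD(Z) = 56.04, E[Z] = -116.369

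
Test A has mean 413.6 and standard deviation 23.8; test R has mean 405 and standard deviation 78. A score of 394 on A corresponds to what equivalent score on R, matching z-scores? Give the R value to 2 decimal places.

R = 340.76

z = (394 − 413.6)/23.8 ≈ -0.8235.
R = 405 + z·78 = 405 + (394 − 413.6)·78/23.8 ≈ 340.76.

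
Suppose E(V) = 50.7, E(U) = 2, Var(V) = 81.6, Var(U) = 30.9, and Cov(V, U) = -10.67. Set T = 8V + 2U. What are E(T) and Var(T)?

E(T) = 8·E(V) + 2·E(U) = 8·50.7 + 2·2 = 409.6.
Var(T) = a²·Var(V) + b²·Var(U) + 2ab·Cov(V, U) with a = 8, b = 2.
= 8²·81.6 + 2²·30.9 + 2·8·2·(-10.67)
= 5222.4 + 123.6 + (-341.44) = 5004.56.

E(T) = 409.6, Var(T) = 5004.56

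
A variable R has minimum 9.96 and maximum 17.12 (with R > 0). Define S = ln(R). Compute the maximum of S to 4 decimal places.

ln(R) is increasing on this domain, so max(S) comes from max(R) = 17.12: max(S) = ln(17.12) ≈ 2.8402.

max(S) = 2.8402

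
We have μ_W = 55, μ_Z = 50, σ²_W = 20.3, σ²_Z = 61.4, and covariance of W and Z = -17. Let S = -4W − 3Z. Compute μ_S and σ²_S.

μ_S = (-4)·μ_W + (-3)·μ_Z = (-4)·55 + (-3)·50 = -370.
σ²_S = a²·σ²_W + b²·σ²_Z + 2ab·covariance of W and Z with a = -4, b = -3.
= (-4)²·20.3 + (-3)²·61.4 + 2·(-4)·(-3)·(-17)
= 324.8 + 552.6 + (-408) = 469.4.

μ_S = -370, σ²_S = 469.4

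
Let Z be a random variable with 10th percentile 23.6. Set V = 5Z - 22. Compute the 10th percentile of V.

Since a = 5 > 0 the transformation is increasing, so the 10th percentile of V = a·(P_{10} of Z) + b = 5·23.6 + (-22) = 96.

10th percentile of V = 96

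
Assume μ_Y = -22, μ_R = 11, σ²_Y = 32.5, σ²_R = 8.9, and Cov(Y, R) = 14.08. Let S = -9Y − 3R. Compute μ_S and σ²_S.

μ_S = 165, σ²_S = 3472.92

μ_S = (-9)·μ_Y + (-3)·μ_R = (-9)·(-22) + (-3)·11 = 165.
σ²_S = a²·σ²_Y + b²·σ²_R + 2ab·Cov(Y, R) with a = -9, b = -3.
= (-9)²·32.5 + (-3)²·8.9 + 2·(-9)·(-3)·14.08
= 2632.5 + 80.1 + 760.32 = 3472.92.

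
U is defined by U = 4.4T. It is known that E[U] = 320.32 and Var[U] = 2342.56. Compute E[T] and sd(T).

E[T] = 72.8, sd(T) = 11

From U = 4.4T: E[U] = a·E[T] + b, so E[T] = (E[U] − b)/a = (320.32 − 0)/4.4 = 72.8.
sd(U) = √2342.56 = 48.4.
sd(U) = |a|·sd(T), so sd(T) = 48.4/|4.4| = 11.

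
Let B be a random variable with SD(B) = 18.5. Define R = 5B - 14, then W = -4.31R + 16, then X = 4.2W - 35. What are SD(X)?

SD(R) = |5|·18.5 = 92.5.
SD(W) = |-4.31|·92.5 = 398.675.
SD(X) = |4.2|·398.675 = 1674.435.

SD(X) = 1674.435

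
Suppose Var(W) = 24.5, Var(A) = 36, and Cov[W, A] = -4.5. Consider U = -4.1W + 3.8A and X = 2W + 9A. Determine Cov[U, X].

Cov[U, X] = 1162.15

By bilinearity, Cov[U, X] = ac·Var(W) + bd·Var(A) + (ad+bc)·Cov[W, A], with a=-4.1, b=3.8, c=2, d=9.
ac·Var(W) = (-4.1)·2·24.5 = -200.9
bd·Var(A) = 3.8·9·36 = 1231.2
(ad+bc)·Cov[W, A] = (-29.3)·(-4.5) = 131.85
Cov[U, X] = -200.9 + 1231.2 + 131.85 = 1162.15.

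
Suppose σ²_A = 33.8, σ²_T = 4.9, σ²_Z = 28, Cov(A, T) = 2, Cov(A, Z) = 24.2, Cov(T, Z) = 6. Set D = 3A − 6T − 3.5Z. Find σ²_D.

σ²_D = a²·σ²_A + b²·σ²_T + c²·σ²_Z + 2ab·Cov(A, T) + 2ac·Cov(A, Z) + 2bc·Cov(T, Z), with a = 3, b = -6, c = -3.5.
= 304.2 + 176.4 + 343 + (-72) + (-508.2) + 252
= 495.4.

σ²_D = 495.4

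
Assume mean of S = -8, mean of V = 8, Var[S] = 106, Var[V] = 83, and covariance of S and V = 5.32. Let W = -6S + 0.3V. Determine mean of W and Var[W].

mean of W = 50.4, Var[W] = 3804.318

mean of W = (-6)·mean of S + 0.3·mean of V = (-6)·(-8) + 0.3·8 = 50.4.
Var[W] = a²·Var[S] + b²·Var[V] + 2ab·covariance of S and V with a = -6, b = 0.3.
= (-6)²·106 + 0.3²·83 + 2·(-6)·0.3·5.32
= 3816 + 7.47 + (-19.152) = 3804.318.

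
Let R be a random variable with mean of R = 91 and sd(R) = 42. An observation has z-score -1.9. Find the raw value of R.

R = 11.2

R = mean of R + z·sd(R) = 91 + (-1.9)·42 = 11.2.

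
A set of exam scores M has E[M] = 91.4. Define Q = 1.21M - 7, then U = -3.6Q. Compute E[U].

E[U] = -372.9384

E[Q] = 1.21·91.4 + (-7) = 103.594.
E[U] = (-3.6)·103.594 = -372.9384.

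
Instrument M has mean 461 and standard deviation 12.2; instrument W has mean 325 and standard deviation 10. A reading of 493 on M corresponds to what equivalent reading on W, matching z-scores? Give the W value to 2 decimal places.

W = 351.23

z = (493 − 461)/12.2 ≈ 2.623.
W = 325 + z·10 = 325 + (493 − 461)·10/12.2 ≈ 351.23.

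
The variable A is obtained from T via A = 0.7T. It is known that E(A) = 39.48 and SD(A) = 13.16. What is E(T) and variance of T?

From A = 0.7T: E(A) = a·E(T) + b, so E(T) = (E(A) − b)/a = (39.48 − 0)/0.7 = 56.4.
variance of A = 13.16² = 173.1856.
variance of A = a²·variance of T, so variance of T = 173.1856/0.7² = 353.44.

E(T) = 56.4, variance of T = 353.44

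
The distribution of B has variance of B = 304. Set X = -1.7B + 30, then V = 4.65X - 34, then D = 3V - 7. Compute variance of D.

variance of X = (-1.7)²·304 = 878.56.
variance of V = 4.65²·878.56 = 18996.6636.
variance of D = 3²·18996.6636 = 170969.9724.

variance of D = 170969.9724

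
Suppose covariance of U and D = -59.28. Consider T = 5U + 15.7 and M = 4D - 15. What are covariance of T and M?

covariance of T and M = a·c·covariance of U and D = 5·4·(-59.28) = -1185.6. Additive constants drop out.

covariance of T and M = -1185.6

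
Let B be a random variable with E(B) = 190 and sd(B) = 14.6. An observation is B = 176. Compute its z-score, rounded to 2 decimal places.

z = -0.96

z = (B − E(B)) / sd(B) = (176 − 190) / 14.6 ≈ -0.96.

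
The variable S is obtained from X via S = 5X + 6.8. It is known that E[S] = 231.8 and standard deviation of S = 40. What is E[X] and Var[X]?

From S = 5X + 6.8: E[S] = a·E[X] + b, so E[X] = (E[S] − b)/a = (231.8 − 6.8)/5 = 45.
Var[S] = 40² = 1600.
Var[S] = a²·Var[X], so Var[X] = 1600/5² = 64.

E[X] = 45, Var[X] = 64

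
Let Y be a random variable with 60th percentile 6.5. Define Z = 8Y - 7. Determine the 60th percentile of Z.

Since a = 8 > 0 the transformation is increasing, so the 60th percentile of Z = a·(P_{60} of Y) + b = 8·6.5 + (-7) = 45.

60th percentile of Z = 45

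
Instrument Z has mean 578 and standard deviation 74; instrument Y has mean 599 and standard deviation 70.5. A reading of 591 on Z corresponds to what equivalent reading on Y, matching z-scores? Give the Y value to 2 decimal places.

z = (591 − 578)/74 ≈ 0.1757.
Y = 599 + z·70.5 = 599 + (591 − 578)·70.5/74 ≈ 611.39.

Y = 611.39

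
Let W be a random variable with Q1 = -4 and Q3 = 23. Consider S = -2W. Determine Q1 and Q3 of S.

Q1(S) = -46, Q3(S) = 8

a = -2 < 0 reverses order: Q1(S) comes from Q3(W), Q3(S) from Q1(W).
Q1(S) = (-2)·23 = -46; Q3(S) = (-2)·(-4) = 8.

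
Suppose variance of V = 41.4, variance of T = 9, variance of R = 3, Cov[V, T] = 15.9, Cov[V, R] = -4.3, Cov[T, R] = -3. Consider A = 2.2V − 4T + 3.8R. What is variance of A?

variance of A = a²·variance of V + b²·variance of T + c²·variance of R + 2ab·Cov[V, T] + 2ac·Cov[V, R] + 2bc·Cov[T, R], with a = 2.2, b = -4, c = 3.8.
= 200.376 + 144 + 43.32 + (-279.84) + (-71.896) + 91.2
= 127.16.

variance of A = 127.16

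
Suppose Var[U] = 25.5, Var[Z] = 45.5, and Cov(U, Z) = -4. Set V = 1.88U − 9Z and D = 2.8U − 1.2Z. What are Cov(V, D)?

By bilinearity, Cov(V, D) = ac·Var[U] + bd·Var[Z] + (ad+bc)·Cov(U, Z), with a=1.88, b=-9, c=2.8, d=-1.2.
ac·Var[U] = 1.88·2.8·25.5 = 134.232
bd·Var[Z] = (-9)·(-1.2)·45.5 = 491.4
(ad+bc)·Cov(U, Z) = (-27.456)·(-4) = 109.824
Cov(V, D) = 134.232 + 491.4 + 109.824 = 735.456.

Cov(V, D) = 735.456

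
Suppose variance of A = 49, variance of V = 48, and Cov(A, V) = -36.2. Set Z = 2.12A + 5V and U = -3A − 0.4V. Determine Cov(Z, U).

By bilinearity, Cov(Z, U) = ac·variance of A + bd·variance of V + (ad+bc)·Cov(A, V), with a=2.12, b=5, c=-3, d=-0.4.
ac·variance of A = 2.12·(-3)·49 = -311.64
bd·variance of V = 5·(-0.4)·48 = -96
(ad+bc)·Cov(A, V) = (-15.848)·(-36.2) = 573.6976
Cov(Z, U) = -311.64 + (-96) + 573.6976 = 166.0576.

Cov(Z, U) = 166.0576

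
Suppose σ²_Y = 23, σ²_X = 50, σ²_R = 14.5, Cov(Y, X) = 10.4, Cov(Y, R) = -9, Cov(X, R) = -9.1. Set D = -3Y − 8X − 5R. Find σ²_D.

σ²_D = a²·σ²_Y + b²·σ²_X + c²·σ²_R + 2ab·Cov(Y, X) + 2ac·Cov(Y, R) + 2bc·Cov(X, R), with a = -3, b = -8, c = -5.
= 207 + 3200 + 362.5 + 499.2 + (-270) + (-728)
= 3270.7.

σ²_D = 3270.7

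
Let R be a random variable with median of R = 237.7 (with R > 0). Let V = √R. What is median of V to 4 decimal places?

median of V = 15.4175

√R is monotone on this domain, so median of V = √(237.7) ≈ 15.4175.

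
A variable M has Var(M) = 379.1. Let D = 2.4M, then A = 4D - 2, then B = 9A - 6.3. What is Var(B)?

Var(B) = 2829966.336

Var(D) = 2.4²·379.1 = 2183.616.
Var(A) = 4²·2183.616 = 34937.856.
Var(B) = 9²·34937.856 = 2829966.336.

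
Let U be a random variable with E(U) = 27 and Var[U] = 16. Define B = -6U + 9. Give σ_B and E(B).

σ_B = 24, E(B) = -153

B = -6U + 9 is linear with a = -6, b = 9.
σ_U = √16 = 4.
σ_B = |a|·σ_U = |-6|·4 = 24.
E(B) = a·E(U) + b = (-6)·27 + 9 = -153.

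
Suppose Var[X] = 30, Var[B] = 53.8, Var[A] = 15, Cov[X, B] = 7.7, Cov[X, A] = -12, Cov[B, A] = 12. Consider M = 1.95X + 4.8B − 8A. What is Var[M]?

Var[M] = a²·Var[X] + b²·Var[B] + c²·Var[A] + 2ab·Cov[X, B] + 2ac·Cov[X, A] + 2bc·Cov[B, A], with a = 1.95, b = 4.8, c = -8.
= 114.075 + 1239.552 + 960 + 144.144 + 374.4 + (-921.6)
= 1910.571.

Var[M] = 1910.571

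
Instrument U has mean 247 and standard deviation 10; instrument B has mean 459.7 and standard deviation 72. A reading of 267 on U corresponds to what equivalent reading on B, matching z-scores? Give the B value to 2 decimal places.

B = 603.70

z = (267 − 247)/10 = 2.
B = 459.7 + z·72 = 459.7 + (267 − 247)·72/10 = 603.70.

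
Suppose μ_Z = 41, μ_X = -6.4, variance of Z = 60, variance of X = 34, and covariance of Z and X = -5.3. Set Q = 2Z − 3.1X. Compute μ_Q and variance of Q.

μ_Q = 2·μ_Z + (-3.1)·μ_X = 2·41 + (-3.1)·(-6.4) = 101.84.
variance of Q = a²·variance of Z + b²·variance of X + 2ab·covariance of Z and X with a = 2, b = -3.1.
= 2²·60 + (-3.1)²·34 + 2·2·(-3.1)·(-5.3)
= 240 + 326.74 + 65.72 = 632.46.

μ_Q = 101.84, variance of Q = 632.46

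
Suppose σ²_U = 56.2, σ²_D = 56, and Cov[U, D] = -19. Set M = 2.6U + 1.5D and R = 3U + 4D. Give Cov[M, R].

Cov[M, R] = 491.26

By bilinearity, Cov[M, R] = ac·σ²_U + bd·σ²_D + (ad+bc)·Cov[U, D], with a=2.6, b=1.5, c=3, d=4.
ac·σ²_U = 2.6·3·56.2 = 438.36
bd·σ²_D = 1.5·4·56 = 336
(ad+bc)·Cov[U, D] = (14.9)·(-19) = -283.1
Cov[M, R] = 438.36 + 336 + (-283.1) = 491.26.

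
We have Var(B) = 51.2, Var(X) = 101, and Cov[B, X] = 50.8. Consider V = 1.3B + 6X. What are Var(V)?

Var(V) = a²·Var(B) + b²·Var(X) + 2ab·Cov[B, X] with a = 1.3, b = 6.
= 1.3²·51.2 + 6²·101 + 2·1.3·6·50.8
= 86.528 + 3636 + 792.48 = 4515.008.

Var(V) = 4515.008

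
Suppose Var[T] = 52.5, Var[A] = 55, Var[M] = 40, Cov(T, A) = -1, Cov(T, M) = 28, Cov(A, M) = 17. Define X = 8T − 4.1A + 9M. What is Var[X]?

Var[X] = 10367.55

Var[X] = a²·Var[T] + b²·Var[A] + c²·Var[M] + 2ab·Cov(T, A) + 2ac·Cov(T, M) + 2bc·Cov(A, M), with a = 8, b = -4.1, c = 9.
= 3360 + 924.55 + 3240 + 65.6 + 4032 + (-1254.6)
= 10367.55.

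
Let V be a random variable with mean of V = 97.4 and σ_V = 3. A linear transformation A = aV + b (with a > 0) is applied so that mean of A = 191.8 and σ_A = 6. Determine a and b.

σ_A = a·σ_V (a > 0), so a = 6/3 = 2.
mean of A = a·mean of V + b, so b = 191.8 − 2·97.4 = -3.

a = 2, b = -3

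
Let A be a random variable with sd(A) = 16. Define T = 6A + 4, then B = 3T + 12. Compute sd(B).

sd(T) = |6|·16 = 96.
sd(B) = |3|·96 = 288.

sd(B) = 288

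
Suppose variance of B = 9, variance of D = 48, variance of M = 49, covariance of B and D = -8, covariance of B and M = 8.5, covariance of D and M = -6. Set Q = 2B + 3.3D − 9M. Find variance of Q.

variance of Q = 4472.52

variance of Q = a²·variance of B + b²·variance of D + c²·variance of M + 2ab·covariance of B and D + 2ac·covariance of B and M + 2bc·covariance of D and M, with a = 2, b = 3.3, c = -9.
= 36 + 522.72 + 3969 + (-105.6) + (-306) + 356.4
= 4472.52.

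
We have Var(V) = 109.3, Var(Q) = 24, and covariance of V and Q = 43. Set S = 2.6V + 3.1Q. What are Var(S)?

Var(S) = 1662.668

Var(S) = a²·Var(V) + b²·Var(Q) + 2ab·covariance of V and Q with a = 2.6, b = 3.1.
= 2.6²·109.3 + 3.1²·24 + 2·2.6·3.1·43
= 738.868 + 230.64 + 693.16 = 1662.668.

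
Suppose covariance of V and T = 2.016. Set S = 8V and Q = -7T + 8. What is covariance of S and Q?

covariance of S and Q = -112.896

covariance of S and Q = a·c·covariance of V and T = 8·(-7)·2.016 = -112.896. Additive constants drop out.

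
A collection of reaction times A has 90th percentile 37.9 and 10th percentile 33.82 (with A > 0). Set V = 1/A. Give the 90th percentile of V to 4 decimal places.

1/A is decreasing on A > 0, so percentile order reverses: P_{90}(V) uses P_{10}(A) = 33.82.
P_{90}(V) = 1/33.82 ≈ 0.0296.

90th percentile of V = 0.0296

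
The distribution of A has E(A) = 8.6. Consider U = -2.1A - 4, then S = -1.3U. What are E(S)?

E(S) = 28.678

E(U) = (-2.1)·8.6 + (-4) = -22.06.
E(S) = (-1.3)·(-22.06) = 28.678.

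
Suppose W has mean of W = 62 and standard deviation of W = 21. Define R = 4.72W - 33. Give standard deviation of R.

R = 4.72W - 33 is linear with a = 4.72, b = -33.
standard deviation of R = |a|·standard deviation of W = |4.72|·21 = 99.12.

standard deviation of R = 99.12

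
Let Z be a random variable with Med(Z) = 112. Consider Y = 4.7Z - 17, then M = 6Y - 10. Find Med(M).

Med(M) = 3046.4

Med(Y) = 4.7·112 + (-17) = 509.4.
Med(M) = 6·509.4 + (-10) = 3046.4.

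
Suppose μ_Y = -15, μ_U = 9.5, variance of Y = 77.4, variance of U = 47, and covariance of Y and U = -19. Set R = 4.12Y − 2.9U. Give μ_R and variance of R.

μ_R = -89.35, variance of R = 2163.11256

μ_R = 4.12·μ_Y + (-2.9)·μ_U = 4.12·(-15) + (-2.9)·9.5 = -89.35.
variance of R = a²·variance of Y + b²·variance of U + 2ab·covariance of Y and U with a = 4.12, b = -2.9.
= 4.12²·77.4 + (-2.9)²·47 + 2·4.12·(-2.9)·(-19)
= 1313.81856 + 395.27 + 454.024 = 2163.11256.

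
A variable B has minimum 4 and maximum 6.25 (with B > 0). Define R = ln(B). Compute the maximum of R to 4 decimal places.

max(R) = 1.8326

ln(B) is increasing on this domain, so max(R) comes from max(B) = 6.25: max(R) = ln(6.25) ≈ 1.8326.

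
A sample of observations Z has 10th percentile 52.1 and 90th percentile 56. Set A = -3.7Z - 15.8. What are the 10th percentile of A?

Since a = -3.7 < 0 the transformation is decreasing, reversing order: the 10th percentile of A corresponds to the 90th percentile of Z.
So P_{10}(A) = a·P_{90}(Z) + b = (-3.7)·56 + (-15.8) = -223.

10th percentile of A = -223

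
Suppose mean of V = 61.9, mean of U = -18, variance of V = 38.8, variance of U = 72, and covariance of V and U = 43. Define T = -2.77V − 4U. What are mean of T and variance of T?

mean of T = (-2.77)·mean of V + (-4)·mean of U = (-2.77)·61.9 + (-4)·(-18) = -99.463.
variance of T = a²·variance of V + b²·variance of U + 2ab·covariance of V and U with a = -2.77, b = -4.
= (-2.77)²·38.8 + (-4)²·72 + 2·(-2.77)·(-4)·43
= 297.70852 + 1152 + 952.88 = 2402.58852.

mean of T = -99.463, variance of T = 2402.58852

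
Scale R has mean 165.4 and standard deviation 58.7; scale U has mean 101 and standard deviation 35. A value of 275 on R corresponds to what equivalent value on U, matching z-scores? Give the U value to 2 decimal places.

U = 166.35

z = (275 − 165.4)/58.7 ≈ 1.8671.
U = 101 + z·35 = 101 + (275 − 165.4)·35/58.7 ≈ 166.35.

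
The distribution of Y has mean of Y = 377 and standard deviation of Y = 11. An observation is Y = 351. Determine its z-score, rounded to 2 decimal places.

z = (Y − mean of Y) / standard deviation of Y = (351 − 377) / 11 ≈ -2.36.

z = -2.36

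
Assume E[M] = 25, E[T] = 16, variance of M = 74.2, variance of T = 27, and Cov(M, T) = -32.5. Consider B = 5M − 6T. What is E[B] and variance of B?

E[B] = 5·E[M] + (-6)·E[T] = 5·25 + (-6)·16 = 29.
variance of B = a²·variance of M + b²·variance of T + 2ab·Cov(M, T) with a = 5, b = -6.
= 5²·74.2 + (-6)²·27 + 2·5·(-6)·(-32.5)
= 1855 + 972 + 1950 = 4777.

E[B] = 29, variance of B = 4777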